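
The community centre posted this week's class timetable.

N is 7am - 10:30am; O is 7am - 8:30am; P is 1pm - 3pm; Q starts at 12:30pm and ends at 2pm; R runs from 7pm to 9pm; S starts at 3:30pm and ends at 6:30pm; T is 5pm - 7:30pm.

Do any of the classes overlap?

Sorted by start: N, O, Q, P, S, T, R.
O starts before N ends → N and O overlap.
That's a conflict, so the schedule is not conflict-free.

Yes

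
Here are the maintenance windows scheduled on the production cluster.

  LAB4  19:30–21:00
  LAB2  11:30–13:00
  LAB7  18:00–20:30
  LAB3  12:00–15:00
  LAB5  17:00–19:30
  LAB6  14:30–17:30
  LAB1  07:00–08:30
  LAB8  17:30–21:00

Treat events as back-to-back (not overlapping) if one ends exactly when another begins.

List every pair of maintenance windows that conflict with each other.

Sorted by start: LAB1, LAB2, LAB3, LAB6, LAB5, LAB8, LAB7, LAB4.
LAB2 starts after LAB1 ends; LAB1 is clear from here.
LAB3 starts before LAB2 ends → LAB2 and LAB3 overlap.
LAB6 starts after LAB2 ends; LAB2 is clear from here.
LAB6 starts before LAB3 ends → LAB3 and LAB6 overlap.
LAB5 starts after LAB3 ends; LAB3 is clear from here.
LAB5 starts before LAB6 ends → LAB6 and LAB5 overlap.
LAB8 starts exactly when LAB6 ends (back-to-back, no overlap); LAB6 is clear from here.
LAB8 starts before LAB5 ends → LAB5 and LAB8 overlap.
LAB7 starts before LAB5 ends → LAB5 and LAB7 overlap.
LAB4 starts exactly when LAB5 ends (back-to-back, no overlap).
LAB7 starts before LAB8 ends → LAB8 and LAB7 overlap.
LAB4 starts before LAB8 ends → LAB8 and LAB4 overlap.
LAB4 starts before LAB7 ends → LAB7 and LAB4 overlap.

LAB2 & LAB3, LAB3 & LAB6, LAB4 & LAB7, LAB4 & LAB8, LAB5 & LAB6, LAB5 & LAB7, LAB5 & LAB8, LAB7 & LAB8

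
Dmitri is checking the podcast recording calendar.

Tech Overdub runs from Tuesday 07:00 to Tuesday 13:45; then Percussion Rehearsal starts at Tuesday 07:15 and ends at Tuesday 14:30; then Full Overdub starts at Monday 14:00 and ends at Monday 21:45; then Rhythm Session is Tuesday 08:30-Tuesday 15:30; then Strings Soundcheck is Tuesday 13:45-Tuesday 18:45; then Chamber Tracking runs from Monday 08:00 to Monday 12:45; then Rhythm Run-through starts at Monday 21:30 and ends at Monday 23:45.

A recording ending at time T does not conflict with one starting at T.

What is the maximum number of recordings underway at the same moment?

3

Walk through starts and ends in time order (an end at T is processed before a start at T):
Monday 08:00 start Chamber Tracking → 1
Monday 12:45 end Chamber Tracking → 0
Monday 14:00 start Full Overdub → 1
Monday 21:30 start Rhythm Run-through → 2
Monday 21:45 end Full Overdub → 1
Monday 23:45 end Rhythm Run-through → 0
Tuesday 07:00 start Tech Overdub → 1
Tuesday 07:15 start Percussion Rehearsal → 2
Tuesday 08:30 start Rhythm Session → 3
Tuesday 13:45 end Tech Overdub → 2
Tuesday 13:45 start Strings Soundcheck → 3
Tuesday 14:30 end Percussion Rehearsal → 2
Tuesday 15:30 end Rhythm Session → 1
Tuesday 18:45 end Strings Soundcheck → 0
Peak is 3, at Tuesday 08:30 (Percussion Rehearsal, Rhythm Session, Tech Overdub).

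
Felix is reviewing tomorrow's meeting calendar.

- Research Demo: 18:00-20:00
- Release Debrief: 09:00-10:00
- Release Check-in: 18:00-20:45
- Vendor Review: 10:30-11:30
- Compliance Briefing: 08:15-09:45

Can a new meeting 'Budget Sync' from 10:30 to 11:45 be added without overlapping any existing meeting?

Compliance Briefing: ends 09:45 at or before Budget Sync starts 10:30 → clear.
Release Debrief: ends 10:00 at or before Budget Sync starts 10:30 → clear.
Vendor Review: starts 10:30 before Budget Sync ends 11:45, and ends 11:30 after Budget Sync starts 10:30 → overlap.
Research Demo: starts 18:00 at or after Budget Sync ends 11:45 → clear.
Release Check-in: starts 18:00 at or after Budget Sync ends 11:45 → clear.
Budget Sync overlaps Vendor Review.

No — it overlaps Vendor Review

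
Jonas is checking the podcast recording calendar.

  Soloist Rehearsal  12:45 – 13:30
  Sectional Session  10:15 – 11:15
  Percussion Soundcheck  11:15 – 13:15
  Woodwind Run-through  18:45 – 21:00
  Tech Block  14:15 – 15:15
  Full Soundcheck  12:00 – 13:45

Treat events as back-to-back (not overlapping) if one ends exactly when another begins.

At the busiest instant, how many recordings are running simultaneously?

3

Walk through starts and ends in time order (an end at T is processed before a start at T):
10:15 start Sectional Session → 1
11:15 end Sectional Session → 0
11:15 start Percussion Soundcheck → 1
12:00 start Full Soundcheck → 2
12:45 start Soloist Rehearsal → 3
13:15 end Percussion Soundcheck → 2
13:30 end Soloist Rehearsal → 1
13:45 end Full Soundcheck → 0
14:15 start Tech Block → 1
15:15 end Tech Block → 0
18:45 start Woodwind Run-through → 1
21:00 end Woodwind Run-through → 0
Peak is 3, at 12:45 (Full Soundcheck, Percussion Soundcheck, Soloist Rehearsal).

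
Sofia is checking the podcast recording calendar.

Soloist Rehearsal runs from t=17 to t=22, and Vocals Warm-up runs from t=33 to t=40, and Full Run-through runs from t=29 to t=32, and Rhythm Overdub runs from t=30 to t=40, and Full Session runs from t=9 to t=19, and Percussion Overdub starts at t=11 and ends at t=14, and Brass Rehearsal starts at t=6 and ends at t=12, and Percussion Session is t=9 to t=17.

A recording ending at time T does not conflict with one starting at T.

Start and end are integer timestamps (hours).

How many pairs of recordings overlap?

9

Check each pair: they overlap iff neither finishes before the other starts.
Sorted by start: Brass Rehearsal, Full Session, Percussion Session, Percussion Overdub, Soloist Rehearsal, Full Run-through, Rhythm Overdub, Vocals Warm-up.
Full Session starts before Brass Rehearsal ends → Brass Rehearsal and Full Session overlap.
Percussion Session starts before Brass Rehearsal ends → Brass Rehearsal and Percussion Session overlap.
Percussion Overdub starts before Brass Rehearsal ends → Brass Rehearsal and Percussion Overdub overlap.
Soloist Rehearsal starts after Brass Rehearsal ends, so Brass Rehearsal has no further overlaps.
Percussion Session starts before Full Session ends → Full Session and Percussion Session overlap.
Percussion Overdub starts before Full Session ends → Full Session and Percussion Overdub overlap.
Soloist Rehearsal starts before Full Session ends → Full Session and Soloist Rehearsal overlap.
Full Run-through starts after Full Session ends, so Full Session has no further overlaps.
Percussion Overdub starts before Percussion Session ends → Percussion Session and Percussion Overdub overlap.
Soloist Rehearsal starts exactly when Percussion Session ends (back-to-back, no overlap), so Percussion Session has no further overlaps.
Soloist Rehearsal starts after Percussion Overdub ends, so Percussion Overdub has no further overlaps.
Full Run-through starts after Soloist Rehearsal ends, so Soloist Rehearsal has no further overlaps.
Rhythm Overdub starts before Full Run-through ends → Full Run-through and Rhythm Overdub overlap.
Vocals Warm-up starts after Full Run-through ends.
Vocals Warm-up starts before Rhythm Overdub ends → Rhythm Overdub and Vocals Warm-up overlap.
Overlapping pairs: Brass Rehearsal & Full Session, Brass Rehearsal & Percussion Overdub, Brass Rehearsal & Percussion Session, Full Run-through & Rhythm Overdub, Full Session & Percussion Overdub, Full Session & Percussion Session, Full Session & Soloist Rehearsal, Percussion Overdub & Percussion Session, Rhythm Overdub & Vocals Warm-up — 9 in total.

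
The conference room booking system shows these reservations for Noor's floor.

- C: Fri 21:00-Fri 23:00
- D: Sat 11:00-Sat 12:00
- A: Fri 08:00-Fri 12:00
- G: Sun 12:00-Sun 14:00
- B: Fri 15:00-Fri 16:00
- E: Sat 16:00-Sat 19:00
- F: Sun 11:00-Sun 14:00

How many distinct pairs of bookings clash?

1

Sorted by start: A, B, C, D, E, F, G.
B starts after A ends, so A has no further overlaps.
C starts after B ends, so B has no further overlaps.
D starts after C ends, so C has no further overlaps.
E starts after D ends, so D has no further overlaps.
F starts after E ends, so E has no further overlaps.
G starts before F ends → F and G overlap.
Overlapping pairs: F & G — 1 in total.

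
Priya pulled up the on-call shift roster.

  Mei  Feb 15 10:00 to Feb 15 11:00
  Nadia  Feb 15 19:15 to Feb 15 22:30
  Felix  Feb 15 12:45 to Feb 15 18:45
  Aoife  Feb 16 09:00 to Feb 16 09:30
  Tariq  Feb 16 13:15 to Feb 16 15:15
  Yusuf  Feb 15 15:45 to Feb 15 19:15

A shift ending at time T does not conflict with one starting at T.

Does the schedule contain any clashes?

Yes

Sorted by start: Mei, Felix, Yusuf, Nadia, Aoife, Tariq.
Felix starts after Mei ends — done with Mei.
Yusuf starts before Felix ends → Felix and Yusuf overlap.
That's a conflict, so the schedule is not conflict-free.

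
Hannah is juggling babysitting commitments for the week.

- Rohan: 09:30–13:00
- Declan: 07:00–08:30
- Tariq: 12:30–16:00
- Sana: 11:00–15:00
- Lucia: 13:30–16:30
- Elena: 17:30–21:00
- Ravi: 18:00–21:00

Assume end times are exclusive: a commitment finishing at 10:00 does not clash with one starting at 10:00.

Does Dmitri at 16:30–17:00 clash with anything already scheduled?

No — it doesn't clash with anything

Declan: ends 08:30 at or before Dmitri starts 16:30 → clear.
Rohan: ends 13:00 at or before Dmitri starts 16:30 → clear.
Sana: ends 15:00 at or before Dmitri starts 16:30 → clear.
Tariq: ends 16:00 at or before Dmitri starts 16:30 → clear.
Lucia: ends 16:30 at or before Dmitri starts 16:30 → clear.
Elena: starts 17:30 at or after Dmitri ends 17:00 → clear.
Ravi: starts 18:00 at or after Dmitri ends 17:00 → clear.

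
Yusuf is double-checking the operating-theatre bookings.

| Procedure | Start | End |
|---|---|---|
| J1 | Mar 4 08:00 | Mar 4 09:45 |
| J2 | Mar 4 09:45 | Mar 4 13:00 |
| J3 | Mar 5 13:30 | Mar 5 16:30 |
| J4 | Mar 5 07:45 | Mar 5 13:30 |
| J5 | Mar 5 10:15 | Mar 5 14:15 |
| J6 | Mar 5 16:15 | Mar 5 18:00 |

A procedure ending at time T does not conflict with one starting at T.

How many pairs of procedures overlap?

Sorted by start: J1, J2, J4, J5, J3, J6.
J2 starts exactly when J1 ends (back-to-back, no overlap), so J1 has no further overlaps.
J4 starts after J2 ends, so J2 has no further overlaps.
J5 starts before J4 ends → J4 and J5 overlap.
J3 starts exactly when J4 ends (back-to-back, no overlap), so J4 has no further overlaps.
J3 starts before J5 ends → J5 and J3 overlap.
J6 starts after J5 ends.
J6 starts before J3 ends → J3 and J6 overlap.
Overlapping pairs: J3 & J5, J3 & J6, J4 & J5 — 3 in total.

3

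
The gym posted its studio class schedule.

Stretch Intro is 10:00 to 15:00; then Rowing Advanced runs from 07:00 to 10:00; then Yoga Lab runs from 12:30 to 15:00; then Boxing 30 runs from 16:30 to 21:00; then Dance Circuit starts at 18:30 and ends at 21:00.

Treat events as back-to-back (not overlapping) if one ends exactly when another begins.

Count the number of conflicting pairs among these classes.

2

Sorted by start: Rowing Advanced, Stretch Intro, Yoga Lab, Boxing 30, Dance Circuit.
Stretch Intro starts exactly when Rowing Advanced ends (back-to-back, no overlap), so Rowing Advanced has no further overlaps.
Yoga Lab starts before Stretch Intro ends → Stretch Intro and Yoga Lab overlap.
Boxing 30 starts after Stretch Intro ends, so Stretch Intro has no further overlaps.
Boxing 30 starts after Yoga Lab ends, so Yoga Lab has no further overlaps.
Dance Circuit starts before Boxing 30 ends → Boxing 30 and Dance Circuit overlap.
Overlapping pairs: Boxing 30 & Dance Circuit, Stretch Intro & Yoga Lab — 2 in total.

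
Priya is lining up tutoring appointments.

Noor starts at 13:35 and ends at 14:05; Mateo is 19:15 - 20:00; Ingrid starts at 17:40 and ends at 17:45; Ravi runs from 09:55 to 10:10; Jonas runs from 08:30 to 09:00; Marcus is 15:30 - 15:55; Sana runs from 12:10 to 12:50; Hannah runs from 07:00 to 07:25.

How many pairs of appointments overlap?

Sorted by start: Hannah, Jonas, Ravi, Sana, Noor, Marcus, Ingrid, Mateo.
Jonas starts after Hannah ends; Hannah is clear from here.
Ravi starts after Jonas ends; Jonas is clear from here.
Sana starts after Ravi ends; Ravi is clear from here.
Noor starts after Sana ends; Sana is clear from here.
Marcus starts after Noor ends; Noor is clear from here.
Ingrid starts after Marcus ends; Marcus is clear from here.
Mateo starts after Ingrid ends.
No pair overlaps.

0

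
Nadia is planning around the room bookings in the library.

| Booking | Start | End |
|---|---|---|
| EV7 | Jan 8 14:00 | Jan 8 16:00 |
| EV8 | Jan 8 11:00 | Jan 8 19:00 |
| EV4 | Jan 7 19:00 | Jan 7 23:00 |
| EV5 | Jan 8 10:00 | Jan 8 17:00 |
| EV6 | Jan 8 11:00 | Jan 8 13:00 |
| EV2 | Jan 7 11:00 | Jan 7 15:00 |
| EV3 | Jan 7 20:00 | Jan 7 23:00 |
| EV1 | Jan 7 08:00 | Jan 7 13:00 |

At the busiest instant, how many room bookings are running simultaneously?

3

Sweep the timeline, counting +1 at each start and −1 at each end (ends before starts at a tie):
Jan 7 08:00 start EV1 → 1
Jan 7 11:00 start EV2 → 2
Jan 7 13:00 end EV1 → 1
Jan 7 15:00 end EV2 → 0
Jan 7 19:00 start EV4 → 1
Jan 7 20:00 start EV3 → 2
Jan 7 23:00 end EV3 → 1
Jan 7 23:00 end EV4 → 0
Jan 8 10:00 start EV5 → 1
Jan 8 11:00 start EV6 → 2
Jan 8 11:00 start EV8 → 3
Jan 8 13:00 end EV6 → 2
Jan 8 14:00 start EV7 → 3
Jan 8 16:00 end EV7 → 2
Jan 8 17:00 end EV5 → 1
Jan 8 19:00 end EV8 → 0
Peak is 3, at Jan 8 11:00 (EV5, EV6, EV8).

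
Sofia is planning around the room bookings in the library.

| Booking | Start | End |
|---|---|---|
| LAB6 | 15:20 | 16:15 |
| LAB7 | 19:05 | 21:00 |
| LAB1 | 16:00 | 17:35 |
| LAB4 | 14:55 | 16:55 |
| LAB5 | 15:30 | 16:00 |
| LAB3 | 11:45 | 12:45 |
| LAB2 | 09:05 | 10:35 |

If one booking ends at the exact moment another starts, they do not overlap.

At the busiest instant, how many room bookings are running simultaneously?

Walk through starts and ends in time order (an end at T is processed before a start at T):
09:05 start LAB2 → 1
10:35 end LAB2 → 0
11:45 start LAB3 → 1
12:45 end LAB3 → 0
14:55 start LAB4 → 1
15:20 start LAB6 → 2
15:30 start LAB5 → 3
16:00 end LAB5 → 2
16:00 start LAB1 → 3
16:15 end LAB6 → 2
16:55 end LAB4 → 1
17:35 end LAB1 → 0
19:05 start LAB7 → 1
21:00 end LAB7 → 0
Peak is 3, at 15:30 (LAB4, LAB5, LAB6).

3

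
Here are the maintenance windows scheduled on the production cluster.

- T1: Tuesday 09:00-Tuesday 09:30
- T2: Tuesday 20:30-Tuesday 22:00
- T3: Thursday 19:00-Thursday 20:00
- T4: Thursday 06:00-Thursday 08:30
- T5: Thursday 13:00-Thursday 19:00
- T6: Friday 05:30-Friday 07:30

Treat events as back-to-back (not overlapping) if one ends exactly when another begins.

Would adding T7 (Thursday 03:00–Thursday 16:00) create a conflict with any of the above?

T1: ends Tuesday 09:30 at or before T7 starts Thursday 03:00 → clear.
T2: ends Tuesday 22:00 at or before T7 starts Thursday 03:00 → clear.
T4: starts Thursday 06:00 before T7 ends Thursday 16:00, and ends Thursday 08:30 after T7 starts Thursday 03:00 → overlap.
T5: starts Thursday 13:00 before T7 ends Thursday 16:00, and ends Thursday 19:00 after T7 starts Thursday 03:00 → overlap.
T3: starts Thursday 19:00 at or after T7 ends Thursday 16:00 → clear.
T6: starts Friday 05:30 at or after T7 ends Thursday 16:00 → clear.
T7 overlaps T4, T5.

Yes — it overlaps T4, T5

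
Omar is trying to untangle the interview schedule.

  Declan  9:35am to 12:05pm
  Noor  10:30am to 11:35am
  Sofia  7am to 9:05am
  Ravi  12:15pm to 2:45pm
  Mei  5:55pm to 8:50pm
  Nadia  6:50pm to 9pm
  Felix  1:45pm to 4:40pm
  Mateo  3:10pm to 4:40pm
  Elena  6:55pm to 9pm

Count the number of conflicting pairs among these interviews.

6

Sorted by start: Sofia, Declan, Noor, Ravi, Felix, Mateo, Mei, Nadia, Elena.
Declan starts after Sofia ends; Sofia is clear from here.
Noor starts before Declan ends → Declan and Noor overlap.
Ravi starts after Declan ends; Declan is clear from here.
Ravi starts after Noor ends; Noor is clear from here.
Felix starts before Ravi ends → Ravi and Felix overlap.
Mateo starts after Ravi ends; Ravi is clear from here.
Mateo starts before Felix ends → Felix and Mateo overlap.
Mei starts after Felix ends; Felix is clear from here.
Mei starts after Mateo ends; Mateo is clear from here.
Nadia starts before Mei ends → Mei and Nadia overlap.
Elena starts before Mei ends → Mei and Elena overlap.
Elena starts before Nadia ends → Nadia and Elena overlap.
Overlapping pairs: Declan & Noor, Elena & Mei, Elena & Nadia, Felix & Mateo, Felix & Ravi, Mei & Nadia — 6 in total.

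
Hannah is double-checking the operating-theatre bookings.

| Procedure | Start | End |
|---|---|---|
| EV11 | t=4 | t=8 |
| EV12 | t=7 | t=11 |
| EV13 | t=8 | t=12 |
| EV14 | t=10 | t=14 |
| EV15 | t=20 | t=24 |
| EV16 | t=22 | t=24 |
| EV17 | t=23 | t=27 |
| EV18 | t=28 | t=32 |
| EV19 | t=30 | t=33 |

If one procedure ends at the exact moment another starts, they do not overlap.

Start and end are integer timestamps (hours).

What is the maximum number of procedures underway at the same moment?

3

Sort all start/end points and keep a running count:
t=4 start EV11 → 1
t=7 start EV12 → 2
t=8 end EV11 → 1
t=8 start EV13 → 2
t=10 start EV14 → 3
t=11 end EV12 → 2
t=12 end EV13 → 1
t=14 end EV14 → 0
t=20 start EV15 → 1
t=22 start EV16 → 2
t=23 start EV17 → 3
t=24 end EV15 → 2
t=24 end EV16 → 1
t=27 end EV17 → 0
t=28 start EV18 → 1
t=30 start EV19 → 2
t=32 end EV18 → 1
t=33 end EV19 → 0
Peak is 3, at t=10 (EV12, EV13, EV14).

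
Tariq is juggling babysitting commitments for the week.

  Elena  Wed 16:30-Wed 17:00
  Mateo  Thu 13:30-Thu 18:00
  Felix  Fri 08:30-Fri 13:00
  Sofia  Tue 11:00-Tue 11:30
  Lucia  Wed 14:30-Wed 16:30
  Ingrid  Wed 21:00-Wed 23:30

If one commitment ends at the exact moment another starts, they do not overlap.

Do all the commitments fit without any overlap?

Yes

Sorted by start: Sofia, Lucia, Elena, Ingrid, Mateo, Felix.
Lucia starts after Sofia ends; Sofia is clear from here.
Elena starts exactly when Lucia ends (back-to-back, no overlap); Lucia is clear from here.
Ingrid starts after Elena ends; Elena is clear from here.
Mateo starts after Ingrid ends; Ingrid is clear from here.
Felix starts after Mateo ends.
Every pair is clear; the schedule has no overlaps.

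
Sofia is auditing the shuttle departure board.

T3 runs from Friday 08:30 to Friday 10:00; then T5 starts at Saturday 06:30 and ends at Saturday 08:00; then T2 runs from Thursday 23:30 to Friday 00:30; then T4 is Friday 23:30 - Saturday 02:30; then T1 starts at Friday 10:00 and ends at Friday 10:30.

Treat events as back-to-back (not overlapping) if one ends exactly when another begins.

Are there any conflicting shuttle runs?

No

Check each pair: they overlap iff neither finishes before the other starts.
Sorted by start: T2, T3, T1, T4, T5.
T3 starts after T2 ends — done with T2.
T1 starts exactly when T3 ends (back-to-back, no overlap) — done with T3.
T4 starts after T1 ends — done with T1.
T5 starts after T4 ends.
Every pair is clear; the schedule has no overlaps.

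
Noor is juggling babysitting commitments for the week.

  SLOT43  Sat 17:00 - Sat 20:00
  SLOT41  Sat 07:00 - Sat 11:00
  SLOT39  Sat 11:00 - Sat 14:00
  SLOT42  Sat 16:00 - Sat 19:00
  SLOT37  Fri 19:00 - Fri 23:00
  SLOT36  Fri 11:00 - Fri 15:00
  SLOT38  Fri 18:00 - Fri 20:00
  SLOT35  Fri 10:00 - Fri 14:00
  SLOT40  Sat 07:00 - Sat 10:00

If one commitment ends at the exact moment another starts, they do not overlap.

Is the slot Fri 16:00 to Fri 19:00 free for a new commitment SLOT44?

SLOT35: ends Fri 14:00 at or before SLOT44 starts Fri 16:00 → clear.
SLOT36: ends Fri 15:00 at or before SLOT44 starts Fri 16:00 → clear.
SLOT38: starts Fri 18:00 before SLOT44 ends Fri 19:00, and ends Fri 20:00 after SLOT44 starts Fri 16:00 → overlap.
SLOT37: starts Fri 19:00 at or after SLOT44 ends Fri 19:00 → clear.
SLOT40: starts Sat 07:00 at or after SLOT44 ends Fri 19:00 → clear.
SLOT41: starts Sat 07:00 at or after SLOT44 ends Fri 19:00 → clear.
SLOT39: starts Sat 11:00 at or after SLOT44 ends Fri 19:00 → clear.
SLOT42: starts Sat 16:00 at or after SLOT44 ends Fri 19:00 → clear.
SLOT43: starts Sat 17:00 at or after SLOT44 ends Fri 19:00 → clear.
SLOT44 overlaps SLOT38.

No — it overlaps SLOT38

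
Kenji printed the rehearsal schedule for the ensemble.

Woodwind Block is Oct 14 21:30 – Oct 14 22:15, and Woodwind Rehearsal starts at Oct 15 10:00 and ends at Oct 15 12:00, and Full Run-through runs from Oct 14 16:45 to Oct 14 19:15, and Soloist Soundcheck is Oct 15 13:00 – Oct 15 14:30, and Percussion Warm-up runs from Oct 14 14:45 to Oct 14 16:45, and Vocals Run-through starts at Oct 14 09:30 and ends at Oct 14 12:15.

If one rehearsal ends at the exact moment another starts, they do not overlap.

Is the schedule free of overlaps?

Two intervals overlap when each starts before the other ends.
Sorted by start: Vocals Run-through, Percussion Warm-up, Full Run-through, Woodwind Block, Woodwind Rehearsal, Soloist Soundcheck.
Percussion Warm-up starts after Vocals Run-through ends — done with Vocals Run-through.
Full Run-through starts exactly when Percussion Warm-up ends (back-to-back, no overlap) — done with Percussion Warm-up.
Woodwind Block starts after Full Run-through ends — done with Full Run-through.
Woodwind Rehearsal starts after Woodwind Block ends — done with Woodwind Block.
Soloist Soundcheck starts after Woodwind Rehearsal ends.
Every pair is clear; the schedule has no overlaps.

Yes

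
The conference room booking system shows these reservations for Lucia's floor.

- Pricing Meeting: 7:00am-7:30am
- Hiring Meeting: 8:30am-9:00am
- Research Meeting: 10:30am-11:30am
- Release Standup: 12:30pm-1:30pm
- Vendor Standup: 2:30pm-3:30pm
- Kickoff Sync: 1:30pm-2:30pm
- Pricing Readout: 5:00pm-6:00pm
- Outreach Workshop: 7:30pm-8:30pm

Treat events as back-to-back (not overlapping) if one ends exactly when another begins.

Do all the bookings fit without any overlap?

Yes

Check each pair: they overlap iff neither finishes before the other starts.
Sorted by start: Pricing Meeting, Hiring Meeting, Research Meeting, Release Standup, Kickoff Sync, Vendor Standup, Pricing Readout, Outreach Workshop.
Hiring Meeting starts after Pricing Meeting ends; Pricing Meeting is clear from here.
Research Meeting starts after Hiring Meeting ends; Hiring Meeting is clear from here.
Release Standup starts after Research Meeting ends; Research Meeting is clear from here.
Kickoff Sync starts exactly when Release Standup ends (back-to-back, no overlap); Release Standup is clear from here.
Vendor Standup starts exactly when Kickoff Sync ends (back-to-back, no overlap); Kickoff Sync is clear from here.
Pricing Readout starts after Vendor Standup ends; Vendor Standup is clear from here.
Outreach Workshop starts after Pricing Readout ends.
Every pair is clear; the schedule has no overlaps.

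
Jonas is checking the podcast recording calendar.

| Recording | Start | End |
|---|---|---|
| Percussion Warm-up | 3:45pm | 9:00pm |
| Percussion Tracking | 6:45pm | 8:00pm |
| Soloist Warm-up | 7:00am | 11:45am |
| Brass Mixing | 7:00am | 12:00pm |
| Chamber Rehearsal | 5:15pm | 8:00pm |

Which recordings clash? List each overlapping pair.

Brass Mixing & Soloist Warm-up, Chamber Rehearsal & Percussion Tracking, Chamber Rehearsal & Percussion Warm-up, Percussion Tracking & Percussion Warm-up

Two intervals overlap when each starts before the other ends.
Sorted by start: Soloist Warm-up, Brass Mixing, Percussion Warm-up, Chamber Rehearsal, Percussion Tracking.
Brass Mixing starts before Soloist Warm-up ends → Soloist Warm-up and Brass Mixing overlap.
Percussion Warm-up starts after Soloist Warm-up ends, so Soloist Warm-up has no further overlaps.
Percussion Warm-up starts after Brass Mixing ends, so Brass Mixing has no further overlaps.
Chamber Rehearsal starts before Percussion Warm-up ends → Percussion Warm-up and Chamber Rehearsal overlap.
Percussion Tracking starts before Percussion Warm-up ends → Percussion Warm-up and Percussion Tracking overlap.
Percussion Tracking starts before Chamber Rehearsal ends → Chamber Rehearsal and Percussion Tracking overlap.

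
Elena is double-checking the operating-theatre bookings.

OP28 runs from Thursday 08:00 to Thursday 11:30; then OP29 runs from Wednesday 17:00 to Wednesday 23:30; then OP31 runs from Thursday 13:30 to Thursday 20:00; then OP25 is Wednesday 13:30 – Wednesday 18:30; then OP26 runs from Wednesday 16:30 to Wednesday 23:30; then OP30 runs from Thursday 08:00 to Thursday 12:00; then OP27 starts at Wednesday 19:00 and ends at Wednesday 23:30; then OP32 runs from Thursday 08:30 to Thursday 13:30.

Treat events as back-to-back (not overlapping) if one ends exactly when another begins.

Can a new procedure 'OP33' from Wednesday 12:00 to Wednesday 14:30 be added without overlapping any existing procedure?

No — it overlaps OP25

OP25: starts Wednesday 13:30 before OP33 ends Wednesday 14:30, and ends Wednesday 18:30 after OP33 starts Wednesday 12:00 → overlap.
OP26: starts Wednesday 16:30 at or after OP33 ends Wednesday 14:30 → clear.
OP29: starts Wednesday 17:00 at or after OP33 ends Wednesday 14:30 → clear.
OP27: starts Wednesday 19:00 at or after OP33 ends Wednesday 14:30 → clear.
OP28: starts Thursday 08:00 at or after OP33 ends Wednesday 14:30 → clear.
OP30: starts Thursday 08:00 at or after OP33 ends Wednesday 14:30 → clear.
OP32: starts Thursday 08:30 at or after OP33 ends Wednesday 14:30 → clear.
OP31: starts Thursday 13:30 at or after OP33 ends Wednesday 14:30 → clear.
OP33 overlaps OP25.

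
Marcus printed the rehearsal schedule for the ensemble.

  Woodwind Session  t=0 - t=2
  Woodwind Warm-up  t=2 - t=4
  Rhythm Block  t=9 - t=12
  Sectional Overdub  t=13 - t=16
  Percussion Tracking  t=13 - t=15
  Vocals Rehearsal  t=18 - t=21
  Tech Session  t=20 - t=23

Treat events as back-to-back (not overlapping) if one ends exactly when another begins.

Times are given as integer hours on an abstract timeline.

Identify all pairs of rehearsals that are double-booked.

Percussion Tracking & Sectional Overdub, Tech Session & Vocals Rehearsal

Check each pair: they overlap iff neither finishes before the other starts.
Sorted by start: Woodwind Session, Woodwind Warm-up, Rhythm Block, Sectional Overdub, Percussion Tracking, Vocals Rehearsal, Tech Session.
Woodwind Warm-up starts exactly when Woodwind Session ends (back-to-back, no overlap), so nothing later overlaps Woodwind Session either.
Rhythm Block starts after Woodwind Warm-up ends, so nothing later overlaps Woodwind Warm-up either.
Sectional Overdub starts after Rhythm Block ends, so nothing later overlaps Rhythm Block either.
Percussion Tracking starts before Sectional Overdub ends → Sectional Overdub and Percussion Tracking overlap.
Vocals Rehearsal starts after Sectional Overdub ends, so nothing later overlaps Sectional Overdub either.
Vocals Rehearsal starts after Percussion Tracking ends, so nothing later overlaps Percussion Tracking either.
Tech Session starts before Vocals Rehearsal ends → Vocals Rehearsal and Tech Session overlap.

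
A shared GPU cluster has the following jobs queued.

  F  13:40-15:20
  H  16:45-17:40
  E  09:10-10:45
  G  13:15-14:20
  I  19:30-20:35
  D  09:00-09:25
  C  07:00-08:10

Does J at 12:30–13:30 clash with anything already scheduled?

C: ends 08:10 at or before J starts 12:30 → clear.
D: ends 09:25 at or before J starts 12:30 → clear.
E: ends 10:45 at or before J starts 12:30 → clear.
G: starts 13:15 before J ends 13:30, and ends 14:20 after J starts 12:30 → overlap.
F: starts 13:40 at or after J ends 13:30 → clear.
H: starts 16:45 at or after J ends 13:30 → clear.
I: starts 19:30 at or after J ends 13:30 → clear.
J overlaps G.

Yes — it overlaps G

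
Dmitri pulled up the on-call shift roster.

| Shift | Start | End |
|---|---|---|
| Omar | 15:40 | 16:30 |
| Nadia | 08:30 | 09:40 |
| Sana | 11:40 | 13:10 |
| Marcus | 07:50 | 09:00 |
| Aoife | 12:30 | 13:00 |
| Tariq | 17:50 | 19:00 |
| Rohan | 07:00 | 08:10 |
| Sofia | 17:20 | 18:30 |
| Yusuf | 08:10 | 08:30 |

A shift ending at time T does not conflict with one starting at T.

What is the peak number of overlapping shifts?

2

Walk through starts and ends in time order (an end at T is processed before a start at T):
07:00 start Rohan → 1
07:50 start Marcus → 2
08:10 end Rohan → 1
08:10 start Yusuf → 2
08:30 end Yusuf → 1
08:30 start Nadia → 2
09:00 end Marcus → 1
09:40 end Nadia → 0
11:40 start Sana → 1
12:30 start Aoife → 2
13:00 end Aoife → 1
13:10 end Sana → 0
15:40 start Omar → 1
16:30 end Omar → 0
17:20 start Sofia → 1
17:50 start Tariq → 2
18:30 end Sofia → 1
19:00 end Tariq → 0
Peak is 2, at 07:50 (Marcus, Rohan).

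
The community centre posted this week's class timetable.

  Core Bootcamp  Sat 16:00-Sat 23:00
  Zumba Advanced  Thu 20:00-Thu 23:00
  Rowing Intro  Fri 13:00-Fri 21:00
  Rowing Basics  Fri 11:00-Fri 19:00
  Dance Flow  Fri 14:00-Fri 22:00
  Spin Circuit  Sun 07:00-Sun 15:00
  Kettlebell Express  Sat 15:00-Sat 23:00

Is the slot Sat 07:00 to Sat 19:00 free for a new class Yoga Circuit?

Zumba Advanced: ends Thu 23:00 at or before Yoga Circuit starts Sat 07:00 → clear.
Rowing Basics: ends Fri 19:00 at or before Yoga Circuit starts Sat 07:00 → clear.
Rowing Intro: ends Fri 21:00 at or before Yoga Circuit starts Sat 07:00 → clear.
Dance Flow: ends Fri 22:00 at or before Yoga Circuit starts Sat 07:00 → clear.
Kettlebell Express: starts Sat 15:00 before Yoga Circuit ends Sat 19:00, and ends Sat 23:00 after Yoga Circuit starts Sat 07:00 → overlap.
Core Bootcamp: starts Sat 16:00 before Yoga Circuit ends Sat 19:00, and ends Sat 23:00 after Yoga Circuit starts Sat 07:00 → overlap.
Spin Circuit: starts Sun 07:00 at or after Yoga Circuit ends Sat 19:00 → clear.
Yoga Circuit overlaps Core Bootcamp, Kettlebell Express.

No — it overlaps Core Bootcamp, Kettlebell Express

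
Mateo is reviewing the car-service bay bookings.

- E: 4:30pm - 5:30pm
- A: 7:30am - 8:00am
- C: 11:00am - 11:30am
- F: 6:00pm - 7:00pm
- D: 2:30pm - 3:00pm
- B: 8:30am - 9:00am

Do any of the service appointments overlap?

No

Two intervals overlap when each starts before the other ends.
Sorted by start: A, B, C, D, E, F.
B starts after A ends; A is clear from here.
C starts after B ends; B is clear from here.
D starts after C ends; C is clear from here.
E starts after D ends; D is clear from here.
F starts after E ends.
Every pair is clear; the schedule has no overlaps.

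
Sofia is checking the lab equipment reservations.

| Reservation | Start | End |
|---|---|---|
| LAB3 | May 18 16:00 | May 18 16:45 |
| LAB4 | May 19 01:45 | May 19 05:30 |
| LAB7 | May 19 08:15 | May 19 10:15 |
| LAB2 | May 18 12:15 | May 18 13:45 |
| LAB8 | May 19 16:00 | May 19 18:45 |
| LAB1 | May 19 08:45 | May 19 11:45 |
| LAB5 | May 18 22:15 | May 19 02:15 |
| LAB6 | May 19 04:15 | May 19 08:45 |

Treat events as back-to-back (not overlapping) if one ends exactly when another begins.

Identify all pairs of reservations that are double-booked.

LAB1 & LAB7, LAB4 & LAB5, LAB4 & LAB6, LAB6 & LAB7

Sorted by start: LAB2, LAB3, LAB5, LAB4, LAB6, LAB7, LAB1, LAB8.
LAB3 starts after LAB2 ends — done with LAB2.
LAB5 starts after LAB3 ends — done with LAB3.
LAB4 starts before LAB5 ends → LAB5 and LAB4 overlap.
LAB6 starts after LAB5 ends — done with LAB5.
LAB6 starts before LAB4 ends → LAB4 and LAB6 overlap.
LAB7 starts after LAB4 ends — done with LAB4.
LAB7 starts before LAB6 ends → LAB6 and LAB7 overlap.
LAB1 starts exactly when LAB6 ends (back-to-back, no overlap) — done with LAB6.
LAB1 starts before LAB7 ends → LAB7 and LAB1 overlap.
LAB8 starts after LAB7 ends.
LAB8 starts after LAB1 ends.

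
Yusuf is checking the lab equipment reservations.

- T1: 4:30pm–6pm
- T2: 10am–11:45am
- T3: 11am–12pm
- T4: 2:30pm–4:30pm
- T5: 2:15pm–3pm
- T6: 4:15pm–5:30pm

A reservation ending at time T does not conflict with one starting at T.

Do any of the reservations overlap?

Sorted by start: T2, T3, T5, T4, T6, T1.
T3 starts before T2 ends → T2 and T3 overlap.
That's a conflict, so the schedule is not conflict-free.

Yes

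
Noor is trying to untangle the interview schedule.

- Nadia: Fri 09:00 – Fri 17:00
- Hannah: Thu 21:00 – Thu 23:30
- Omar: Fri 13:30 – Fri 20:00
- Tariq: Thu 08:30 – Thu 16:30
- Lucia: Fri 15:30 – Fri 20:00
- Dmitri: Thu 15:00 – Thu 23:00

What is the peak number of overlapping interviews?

3

Sweep the timeline, counting +1 at each start and −1 at each end (ends before starts at a tie):
Thu 08:30 start Tariq → 1
Thu 15:00 start Dmitri → 2
Thu 16:30 end Tariq → 1
Thu 21:00 start Hannah → 2
Thu 23:00 end Dmitri → 1
Thu 23:30 end Hannah → 0
Fri 09:00 start Nadia → 1
Fri 13:30 start Omar → 2
Fri 15:30 start Lucia → 3
Fri 17:00 end Nadia → 2
Fri 20:00 end Lucia → 1
Fri 20:00 end Omar → 0
Peak is 3, at Fri 15:30 (Lucia, Nadia, Omar).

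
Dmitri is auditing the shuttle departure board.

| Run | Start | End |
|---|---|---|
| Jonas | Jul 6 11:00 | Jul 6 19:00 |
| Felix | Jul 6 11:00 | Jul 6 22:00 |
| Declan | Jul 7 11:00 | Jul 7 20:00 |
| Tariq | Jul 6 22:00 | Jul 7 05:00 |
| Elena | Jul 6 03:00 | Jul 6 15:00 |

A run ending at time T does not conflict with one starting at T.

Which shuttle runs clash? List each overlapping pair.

Sorted by start: Elena, Jonas, Felix, Tariq, Declan.
Jonas starts before Elena ends → Elena and Jonas overlap.
Felix starts before Elena ends → Elena and Felix overlap.
Tariq starts after Elena ends — done with Elena.
Felix starts before Jonas ends → Jonas and Felix overlap.
Tariq starts after Jonas ends — done with Jonas.
Tariq starts exactly when Felix ends (back-to-back, no overlap) — done with Felix.
Declan starts after Tariq ends.

Elena & Felix, Elena & Jonas, Felix & Jonas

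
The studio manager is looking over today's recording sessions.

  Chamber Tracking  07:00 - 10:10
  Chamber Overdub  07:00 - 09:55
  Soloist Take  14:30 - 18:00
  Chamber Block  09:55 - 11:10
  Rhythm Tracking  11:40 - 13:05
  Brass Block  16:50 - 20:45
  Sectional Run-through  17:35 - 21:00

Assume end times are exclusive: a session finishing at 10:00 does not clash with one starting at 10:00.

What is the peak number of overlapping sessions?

3

Sweep the timeline, counting +1 at each start and −1 at each end (ends before starts at a tie):
07:00 start Chamber Overdub → 1
07:00 start Chamber Tracking → 2
09:55 end Chamber Overdub → 1
09:55 start Chamber Block → 2
10:10 end Chamber Tracking → 1
11:10 end Chamber Block → 0
11:40 start Rhythm Tracking → 1
13:05 end Rhythm Tracking → 0
14:30 start Soloist Take → 1
16:50 start Brass Block → 2
17:35 start Sectional Run-through → 3
18:00 end Soloist Take → 2
20:45 end Brass Block → 1
21:00 end Sectional Run-through → 0
Peak is 3, at 17:35 (Brass Block, Sectional Run-through, Soloist Take).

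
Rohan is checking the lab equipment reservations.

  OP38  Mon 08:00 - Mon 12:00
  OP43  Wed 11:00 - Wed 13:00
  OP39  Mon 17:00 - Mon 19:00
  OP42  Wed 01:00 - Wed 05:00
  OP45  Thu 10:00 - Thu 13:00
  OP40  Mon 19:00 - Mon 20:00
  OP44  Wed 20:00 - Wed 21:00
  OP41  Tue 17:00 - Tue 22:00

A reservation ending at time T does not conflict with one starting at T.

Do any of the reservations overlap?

Two intervals overlap when each starts before the other ends.
Sorted by start: OP38, OP39, OP40, OP41, OP42, OP43, OP44, OP45.
OP39 starts after OP38 ends, so OP38 has no further overlaps.
OP40 starts exactly when OP39 ends (back-to-back, no overlap), so OP39 has no further overlaps.
OP41 starts after OP40 ends, so OP40 has no further overlaps.
OP42 starts after OP41 ends, so OP41 has no further overlaps.
OP43 starts after OP42 ends, so OP42 has no further overlaps.
OP44 starts after OP43 ends, so OP43 has no further overlaps.
OP45 starts after OP44 ends.
Every pair is clear; the schedule has no overlaps.

No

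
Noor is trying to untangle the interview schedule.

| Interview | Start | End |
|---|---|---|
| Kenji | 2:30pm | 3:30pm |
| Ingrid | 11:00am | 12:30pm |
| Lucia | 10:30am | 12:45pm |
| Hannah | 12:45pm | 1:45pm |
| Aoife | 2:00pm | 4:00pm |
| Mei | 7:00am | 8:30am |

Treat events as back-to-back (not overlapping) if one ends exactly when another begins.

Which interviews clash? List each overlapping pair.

Sorted by start: Mei, Lucia, Ingrid, Hannah, Aoife, Kenji.
Lucia starts after Mei ends, so Mei has no further overlaps.
Ingrid starts before Lucia ends → Lucia and Ingrid overlap.
Hannah starts exactly when Lucia ends (back-to-back, no overlap), so Lucia has no further overlaps.
Hannah starts after Ingrid ends, so Ingrid has no further overlaps.
Aoife starts after Hannah ends, so Hannah has no further overlaps.
Kenji starts before Aoife ends → Aoife and Kenji overlap.

Aoife & Kenji, Ingrid & Lucia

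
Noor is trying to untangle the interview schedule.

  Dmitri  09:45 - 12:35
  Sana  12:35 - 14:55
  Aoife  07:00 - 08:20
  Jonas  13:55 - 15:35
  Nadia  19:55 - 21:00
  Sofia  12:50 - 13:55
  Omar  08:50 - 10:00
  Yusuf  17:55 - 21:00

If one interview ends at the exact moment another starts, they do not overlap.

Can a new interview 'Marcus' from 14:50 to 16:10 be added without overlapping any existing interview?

Aoife: ends 08:20 at or before Marcus starts 14:50 → clear.
Omar: ends 10:00 at or before Marcus starts 14:50 → clear.
Dmitri: ends 12:35 at or before Marcus starts 14:50 → clear.
Sana: starts 12:35 before Marcus ends 16:10, and ends 14:55 after Marcus starts 14:50 → overlap.
Sofia: ends 13:55 at or before Marcus starts 14:50 → clear.
Jonas: starts 13:55 before Marcus ends 16:10, and ends 15:35 after Marcus starts 14:50 → overlap.
Yusuf: starts 17:55 at or after Marcus ends 16:10 → clear.
Nadia: starts 19:55 at or after Marcus ends 16:10 → clear.
Marcus overlaps Jonas, Sana.

No — it overlaps Jonas, Sana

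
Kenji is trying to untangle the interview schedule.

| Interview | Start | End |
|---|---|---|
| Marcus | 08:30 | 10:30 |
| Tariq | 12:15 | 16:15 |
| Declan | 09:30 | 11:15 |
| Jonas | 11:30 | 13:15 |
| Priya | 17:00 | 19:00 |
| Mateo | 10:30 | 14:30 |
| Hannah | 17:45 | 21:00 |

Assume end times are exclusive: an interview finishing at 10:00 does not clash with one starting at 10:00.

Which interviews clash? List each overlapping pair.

Declan & Marcus, Declan & Mateo, Hannah & Priya, Jonas & Mateo, Jonas & Tariq, Mateo & Tariq

Two intervals overlap when each starts before the other ends.
Sorted by start: Marcus, Declan, Mateo, Jonas, Tariq, Priya, Hannah.
Declan starts before Marcus ends → Marcus and Declan overlap.
Mateo starts exactly when Marcus ends (back-to-back, no overlap), so nothing later overlaps Marcus either.
Mateo starts before Declan ends → Declan and Mateo overlap.
Jonas starts after Declan ends, so nothing later overlaps Declan either.
Jonas starts before Mateo ends → Mateo and Jonas overlap.
Tariq starts before Mateo ends → Mateo and Tariq overlap.
Priya starts after Mateo ends, so nothing later overlaps Mateo either.
Tariq starts before Jonas ends → Jonas and Tariq overlap.
Priya starts after Jonas ends, so nothing later overlaps Jonas either.
Priya starts after Tariq ends, so nothing later overlaps Tariq either.
Hannah starts before Priya ends → Priya and Hannah overlap.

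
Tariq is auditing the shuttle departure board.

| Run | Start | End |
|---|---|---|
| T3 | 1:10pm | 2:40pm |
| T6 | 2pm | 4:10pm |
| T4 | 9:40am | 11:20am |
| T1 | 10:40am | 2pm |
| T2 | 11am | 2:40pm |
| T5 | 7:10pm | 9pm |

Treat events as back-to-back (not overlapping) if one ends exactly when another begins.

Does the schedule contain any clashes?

Two intervals overlap when each starts before the other ends.
Sorted by start: T4, T1, T2, T3, T6, T5.
T1 starts before T4 ends → T4 and T1 overlap.
That's a conflict, so the schedule is not conflict-free.

Yes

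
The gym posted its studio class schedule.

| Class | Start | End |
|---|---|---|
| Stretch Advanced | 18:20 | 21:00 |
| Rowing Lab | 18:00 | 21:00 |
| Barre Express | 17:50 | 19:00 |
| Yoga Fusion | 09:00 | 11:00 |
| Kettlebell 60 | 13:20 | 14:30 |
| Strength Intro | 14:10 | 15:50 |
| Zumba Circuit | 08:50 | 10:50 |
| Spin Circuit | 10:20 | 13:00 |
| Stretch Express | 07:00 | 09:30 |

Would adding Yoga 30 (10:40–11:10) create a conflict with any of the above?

Stretch Express: ends 09:30 at or before Yoga 30 starts 10:40 → clear.
Zumba Circuit: starts 08:50 before Yoga 30 ends 11:10, and ends 10:50 after Yoga 30 starts 10:40 → overlap.
Yoga Fusion: starts 09:00 before Yoga 30 ends 11:10, and ends 11:00 after Yoga 30 starts 10:40 → overlap.
Spin Circuit: starts 10:20 before Yoga 30 ends 11:10, and ends 13:00 after Yoga 30 starts 10:40 → overlap.
Kettlebell 60: starts 13:20 at or after Yoga 30 ends 11:10 → clear.
Strength Intro: starts 14:10 at or after Yoga 30 ends 11:10 → clear.
Barre Express: starts 17:50 at or after Yoga 30 ends 11:10 → clear.
Rowing Lab: starts 18:00 at or after Yoga 30 ends 11:10 → clear.
Stretch Advanced: starts 18:20 at or after Yoga 30 ends 11:10 → clear.
Yoga 30 overlaps Zumba Circuit, Spin Circuit, Yoga Fusion.

Yes — it overlaps Spin Circuit, Yoga Fusion, Zumba Circuit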